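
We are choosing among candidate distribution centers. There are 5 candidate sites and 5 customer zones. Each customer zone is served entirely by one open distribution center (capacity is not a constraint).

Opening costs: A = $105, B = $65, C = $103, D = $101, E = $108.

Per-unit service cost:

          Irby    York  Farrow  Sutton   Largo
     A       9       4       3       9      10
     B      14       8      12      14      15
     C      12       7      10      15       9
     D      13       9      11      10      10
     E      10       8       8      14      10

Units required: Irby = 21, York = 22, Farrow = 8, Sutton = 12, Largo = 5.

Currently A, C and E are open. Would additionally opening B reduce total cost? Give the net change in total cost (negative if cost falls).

Current service cost with {A, C, E}: 454.
Adding B: each customer zone re-picks its cheapest; new service cost 454, saving 0.
Extra fixed cost: 65. Net change = 65 − 0 = 65.
(Totals: 770 → 835.)

No — net change +65 (cost rises by 65).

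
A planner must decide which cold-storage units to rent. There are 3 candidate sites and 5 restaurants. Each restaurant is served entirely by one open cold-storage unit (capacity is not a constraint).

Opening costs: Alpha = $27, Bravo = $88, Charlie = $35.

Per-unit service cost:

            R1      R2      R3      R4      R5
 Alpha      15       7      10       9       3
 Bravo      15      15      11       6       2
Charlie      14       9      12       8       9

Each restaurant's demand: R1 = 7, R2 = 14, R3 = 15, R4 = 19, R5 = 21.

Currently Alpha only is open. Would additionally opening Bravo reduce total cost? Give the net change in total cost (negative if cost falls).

Current service cost with {Alpha}: 587.
Adding Bravo: each restaurant re-picks its cheapest; new service cost 509, saving 78.
Extra fixed cost: 88. Net change = 88 − 78 = 10.
(Totals: 614 → 624.)

No — net change +10 (cost rises by 10).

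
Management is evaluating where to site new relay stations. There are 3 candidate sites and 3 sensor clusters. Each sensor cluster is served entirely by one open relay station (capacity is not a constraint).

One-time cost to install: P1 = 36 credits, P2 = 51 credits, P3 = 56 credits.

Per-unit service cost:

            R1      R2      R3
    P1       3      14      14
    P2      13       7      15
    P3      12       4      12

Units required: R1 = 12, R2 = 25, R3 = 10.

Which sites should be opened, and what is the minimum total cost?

Open P1 and P3; minimum total cost 348.

For any fixed open set, each sensor cluster goes to its cheapest open site; total = fixed + service.
{P1, P3}: R1→P1 3·12=36, R2→P3 4·25=100, R3→P3 12·10=120. Service 256; fixed 92; total 348.
{P1, P2, P3}: service 256 + fixed 143 = 399
{P3}: R1→P3 12·12=144, R2→P3 4·25=100, R3→P3 12·10=120. Service 364; fixed 56; total 420.
{P1}: service 526 + fixed 36 = 562
No other subset beats 348.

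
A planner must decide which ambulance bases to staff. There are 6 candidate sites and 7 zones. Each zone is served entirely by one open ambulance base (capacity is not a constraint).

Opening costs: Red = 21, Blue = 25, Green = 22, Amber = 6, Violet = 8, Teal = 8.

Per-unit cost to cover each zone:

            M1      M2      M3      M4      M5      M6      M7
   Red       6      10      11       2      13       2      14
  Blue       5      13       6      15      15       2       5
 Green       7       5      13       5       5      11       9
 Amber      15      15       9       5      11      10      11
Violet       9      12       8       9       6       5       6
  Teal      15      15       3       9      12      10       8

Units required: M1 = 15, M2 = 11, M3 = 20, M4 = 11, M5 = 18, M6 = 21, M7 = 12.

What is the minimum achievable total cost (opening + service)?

For any fixed open set, each zone goes to its cheapest open site; total = fixed + service.
{Red, Blue, Green, Teal}: M1→Blue 5·15=75, M2→Green 5·11=55, M3→Teal 3·20=60, M4→Red 2·11=22, M5→Green 5·18=90, M6→Red 2·21=42, M7→Blue 5·12=60. Service 404; fixed 76; total 480.
{Red, Blue, Green, Amber, Teal}: service 404 + fixed 82 = 486
{Red, Blue, Green, Violet, Teal}: M1→Blue 5·15=75, M2→Green 5·11=55, M3→Teal 3·20=60, M4→Red 2·11=22, M5→Green 5·18=90, M6→Red 2·21=42, M7→Blue 5·12=60. Service 404; fixed 84; total 488.
{Red, Blue, Green, Amber, Violet, Teal}: service 404 + fixed 90 = 494
No other subset beats 480.

Minimum total cost: 480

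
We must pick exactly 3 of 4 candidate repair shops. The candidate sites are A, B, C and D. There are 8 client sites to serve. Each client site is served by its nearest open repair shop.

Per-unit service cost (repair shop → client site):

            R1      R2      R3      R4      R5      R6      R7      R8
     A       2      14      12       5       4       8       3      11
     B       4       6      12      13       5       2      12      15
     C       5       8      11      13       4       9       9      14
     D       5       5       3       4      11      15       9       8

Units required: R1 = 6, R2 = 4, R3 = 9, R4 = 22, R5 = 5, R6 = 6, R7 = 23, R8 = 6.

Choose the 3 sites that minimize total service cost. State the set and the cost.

With exactly 3 open, each client site uses its cheapest among the chosen.
{A, B, D}: R1→A 2·6=12, R2→D 5·4=20, R3→D 3·9=27, R4→D 4·22=88, R5→A 4·5=20, R6→B 2·6=12, R7→A 3·23=69, R8→D 8·6=48. Service cost 296.
{A, C, D}: service cost 332
{A, B, C}: service cost 412
Among all 4 size-3 choices, {A, B, D} is lowest.

Choose A, B and D; total service cost 296.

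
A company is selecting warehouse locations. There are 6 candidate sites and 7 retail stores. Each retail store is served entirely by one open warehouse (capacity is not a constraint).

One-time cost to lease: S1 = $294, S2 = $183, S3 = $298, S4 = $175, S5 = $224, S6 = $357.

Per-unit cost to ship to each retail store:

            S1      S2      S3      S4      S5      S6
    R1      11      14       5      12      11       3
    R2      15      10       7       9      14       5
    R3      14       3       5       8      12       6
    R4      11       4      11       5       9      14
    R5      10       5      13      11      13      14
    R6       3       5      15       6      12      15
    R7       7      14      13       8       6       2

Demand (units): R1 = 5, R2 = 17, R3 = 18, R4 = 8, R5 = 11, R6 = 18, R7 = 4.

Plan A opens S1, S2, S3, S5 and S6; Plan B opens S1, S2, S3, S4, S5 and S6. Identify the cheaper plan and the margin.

Plan A is cheaper by 175.

Plan A: {S1, S2, S3, S5, S6}: R1→S6 3·5=15, R2→S6 5·17=85, R3→S2 3·18=54, R4→S2 4·8=32, R5→S2 5·11=55, R6→S1 3·18=54, R7→S6 2·4=8. Service 303; fixed 1356; total 1659.
Plan B: {S1, S2, S3, S4, S5, S6}: R1→S6 3·5=15, R2→S6 5·17=85, R3→S2 3·18=54, R4→S2 4·8=32, R5→S2 5·11=55, R6→S1 3·18=54, R7→S6 2·4=8. Service 303; fixed 1531; total 1834.
Difference: |1659 − 1834| = 175.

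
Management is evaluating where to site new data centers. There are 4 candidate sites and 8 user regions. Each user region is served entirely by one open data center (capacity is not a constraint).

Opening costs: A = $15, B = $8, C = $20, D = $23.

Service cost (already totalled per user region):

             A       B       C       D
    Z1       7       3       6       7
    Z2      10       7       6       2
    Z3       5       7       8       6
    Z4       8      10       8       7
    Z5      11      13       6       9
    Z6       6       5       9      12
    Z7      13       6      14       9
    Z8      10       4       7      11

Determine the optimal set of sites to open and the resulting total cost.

Open B only; minimum total cost 63.

For any fixed open set, each user region goes to its cheapest open site; total = fixed + service.
{B}: Z1→B 3, Z2→B 7, Z3→B 7, Z4→B 10, Z5→B 13, Z6→B 5, Z7→B 6, Z8→B 4. Service 55; fixed 8; total 63.
{A, B}: service 49 + fixed 23 = 72
{B, C}: service 45 + fixed 28 = 73
{A, B, C, D}: service 38 + fixed 66 = 104
No other subset beats 63.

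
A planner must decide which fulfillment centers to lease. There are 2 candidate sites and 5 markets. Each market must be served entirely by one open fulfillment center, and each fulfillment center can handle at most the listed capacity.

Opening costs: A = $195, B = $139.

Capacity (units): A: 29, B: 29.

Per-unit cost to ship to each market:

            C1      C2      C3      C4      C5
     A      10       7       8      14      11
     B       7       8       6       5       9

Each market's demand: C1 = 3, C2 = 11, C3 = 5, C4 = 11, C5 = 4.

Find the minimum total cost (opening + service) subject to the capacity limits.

Minimum total cost: 553

Open {A, B}: C1→B 7·3=21, C2→A 7·11=77, C3→B 6·5=30, C4→B 5·11=55, C5→B 9·4=36.
Loads: A carries 11/29, B carries 23/29. Service 219; fixed 334; total 553.
Next best feasible plan costs 561.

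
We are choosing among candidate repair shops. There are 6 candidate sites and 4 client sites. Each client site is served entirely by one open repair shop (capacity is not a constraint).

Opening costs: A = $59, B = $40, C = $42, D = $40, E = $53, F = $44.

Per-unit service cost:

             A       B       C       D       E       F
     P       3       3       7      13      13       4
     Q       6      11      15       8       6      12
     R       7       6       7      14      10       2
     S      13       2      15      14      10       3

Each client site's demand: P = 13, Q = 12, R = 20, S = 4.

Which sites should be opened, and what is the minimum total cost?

For any fixed open set, each client site goes to its cheapest open site; total = fixed + service.
{A, F}: P→A 3·13=39, Q→A 6·12=72, R→F 2·20=40, S→F 3·4=12. Service 163; fixed 103; total 266.
{E, F}: service 176 + fixed 97 = 273
{D, F}: service 200 + fixed 84 = 284
{A, B, C, D, E, F}: P→A 3·13=39, Q→A 6·12=72, R→F 2·20=40, S→B 2·4=8. Service 159; fixed 278; total 437.
No other subset beats 266.

Open A and F; minimum total cost 266.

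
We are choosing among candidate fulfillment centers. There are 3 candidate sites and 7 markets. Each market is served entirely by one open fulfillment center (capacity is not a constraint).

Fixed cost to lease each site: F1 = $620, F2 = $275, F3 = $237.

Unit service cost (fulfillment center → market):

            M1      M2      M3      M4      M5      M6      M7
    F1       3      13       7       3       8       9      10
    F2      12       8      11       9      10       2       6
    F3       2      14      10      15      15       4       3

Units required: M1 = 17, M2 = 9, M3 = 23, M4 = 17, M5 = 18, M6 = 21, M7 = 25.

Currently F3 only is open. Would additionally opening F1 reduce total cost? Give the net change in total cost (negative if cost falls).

No — net change +212 (cost rises by 212).

Current service cost with {F3}: 1074.
Adding F1: each market re-picks its cheapest; new service cost 666, saving 408.
Extra fixed cost: 620. Net change = 620 − 408 = 212.
(Totals: 1311 → 1523.)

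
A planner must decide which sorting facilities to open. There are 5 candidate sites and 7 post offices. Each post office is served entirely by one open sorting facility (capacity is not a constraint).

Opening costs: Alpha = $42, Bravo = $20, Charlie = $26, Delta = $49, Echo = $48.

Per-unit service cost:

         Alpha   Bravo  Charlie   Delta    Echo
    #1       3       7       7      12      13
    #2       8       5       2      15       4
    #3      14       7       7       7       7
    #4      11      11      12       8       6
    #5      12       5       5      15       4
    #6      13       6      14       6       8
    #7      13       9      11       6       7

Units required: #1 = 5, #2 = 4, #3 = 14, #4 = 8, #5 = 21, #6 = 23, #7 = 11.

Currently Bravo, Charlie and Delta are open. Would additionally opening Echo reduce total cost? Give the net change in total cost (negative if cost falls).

Current service cost with {Bravo, Charlie, Delta}: 514.
Adding Echo: each post office re-picks its cheapest; new service cost 477, saving 37.
Extra fixed cost: 48. Net change = 48 − 37 = 11.
(Totals: 609 → 620.)

No — net change +11 (cost rises by 11).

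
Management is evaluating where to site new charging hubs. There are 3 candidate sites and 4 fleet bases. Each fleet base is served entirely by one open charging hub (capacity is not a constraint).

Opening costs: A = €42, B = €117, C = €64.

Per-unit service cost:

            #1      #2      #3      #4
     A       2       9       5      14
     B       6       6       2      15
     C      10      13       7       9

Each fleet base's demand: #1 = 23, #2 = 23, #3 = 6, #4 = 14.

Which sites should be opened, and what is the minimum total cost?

Open A and C; minimum total cost 515.

For any fixed open set, each fleet base goes to its cheapest open site; total = fixed + service.
{A, C}: #1→A 2·23=46, #2→A 9·23=207, #3→A 5·6=30, #4→C 9·14=126. Service 409; fixed 106; total 515.
{A}: service 479 + fixed 42 = 521
{A, B, C}: service 322 + fixed 223 = 545
(All 7 nonempty subsets were checked; A and C is lowest.)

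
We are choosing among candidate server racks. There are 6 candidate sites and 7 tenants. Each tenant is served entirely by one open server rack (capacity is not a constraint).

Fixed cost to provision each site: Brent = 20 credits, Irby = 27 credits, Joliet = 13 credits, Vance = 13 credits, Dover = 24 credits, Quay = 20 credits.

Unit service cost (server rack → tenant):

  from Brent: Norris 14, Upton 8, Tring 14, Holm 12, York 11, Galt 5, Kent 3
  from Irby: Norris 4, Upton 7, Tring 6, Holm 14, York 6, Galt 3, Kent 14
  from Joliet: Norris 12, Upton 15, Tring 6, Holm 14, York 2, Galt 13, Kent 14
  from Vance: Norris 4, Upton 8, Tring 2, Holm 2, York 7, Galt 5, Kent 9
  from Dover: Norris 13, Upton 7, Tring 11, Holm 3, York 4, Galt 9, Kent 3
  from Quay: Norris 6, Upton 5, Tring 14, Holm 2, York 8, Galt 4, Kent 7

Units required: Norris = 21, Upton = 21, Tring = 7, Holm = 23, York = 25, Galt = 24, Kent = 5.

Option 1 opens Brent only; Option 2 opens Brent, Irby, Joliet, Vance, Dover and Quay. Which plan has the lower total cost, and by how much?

Option 1: {Brent}: Norris→Brent 14·21=294, Upton→Brent 8·21=168, Tring→Brent 14·7=98, Holm→Brent 12·23=276, York→Brent 11·25=275, Galt→Brent 5·24=120, Kent→Brent 3·5=15. Service 1246; fixed 20; total 1266.
Option 2: {Brent, Irby, Joliet, Vance, Dover, Quay}: Norris→Irby 4·21=84, Upton→Quay 5·21=105, Tring→Vance 2·7=14, Holm→Vance 2·23=46, York→Joliet 2·25=50, Galt→Irby 3·24=72, Kent→Brent 3·5=15. Service 386; fixed 117; total 503.
Difference: |1266 − 503| = 763.

Option 2 is cheaper by 763.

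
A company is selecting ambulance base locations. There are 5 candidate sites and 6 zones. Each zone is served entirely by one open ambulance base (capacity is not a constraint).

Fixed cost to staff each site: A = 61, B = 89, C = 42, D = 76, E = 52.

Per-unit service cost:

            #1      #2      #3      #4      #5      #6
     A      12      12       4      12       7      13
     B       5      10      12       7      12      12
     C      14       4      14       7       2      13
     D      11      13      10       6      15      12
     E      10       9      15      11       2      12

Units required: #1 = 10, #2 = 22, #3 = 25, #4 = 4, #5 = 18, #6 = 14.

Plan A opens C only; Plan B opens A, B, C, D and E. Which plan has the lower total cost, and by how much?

Plan A: {C}: #1→C 14·10=140, #2→C 4·22=88, #3→C 14·25=350, #4→C 7·4=28, #5→C 2·18=36, #6→C 13·14=182. Service 824; fixed 42; total 866.
Plan B: {A, B, C, D, E}: #1→B 5·10=50, #2→C 4·22=88, #3→A 4·25=100, #4→D 6·4=24, #5→C 2·18=36, #6→B 12·14=168. Service 466; fixed 320; total 786.
Difference: |866 − 786| = 80.

Plan B is cheaper by 80.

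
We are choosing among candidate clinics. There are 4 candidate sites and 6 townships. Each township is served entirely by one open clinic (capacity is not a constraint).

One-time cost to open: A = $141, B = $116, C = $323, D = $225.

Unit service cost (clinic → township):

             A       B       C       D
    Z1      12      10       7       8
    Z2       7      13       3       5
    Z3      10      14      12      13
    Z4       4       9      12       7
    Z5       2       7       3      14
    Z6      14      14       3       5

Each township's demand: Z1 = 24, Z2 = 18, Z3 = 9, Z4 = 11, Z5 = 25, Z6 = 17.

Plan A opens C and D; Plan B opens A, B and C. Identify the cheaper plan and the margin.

Plan B is cheaper by 44.

Plan A: {C, D}: Z1→C 7·24=168, Z2→C 3·18=54, Z3→C 12·9=108, Z4→D 7·11=77, Z5→C 3·25=75, Z6→C 3·17=51. Service 533; fixed 548; total 1081.
Plan B: {A, B, C}: Z1→C 7·24=168, Z2→C 3·18=54, Z3→A 10·9=90, Z4→A 4·11=44, Z5→A 2·25=50, Z6→C 3·17=51. Service 457; fixed 580; total 1037.
Difference: |1081 − 1037| = 44.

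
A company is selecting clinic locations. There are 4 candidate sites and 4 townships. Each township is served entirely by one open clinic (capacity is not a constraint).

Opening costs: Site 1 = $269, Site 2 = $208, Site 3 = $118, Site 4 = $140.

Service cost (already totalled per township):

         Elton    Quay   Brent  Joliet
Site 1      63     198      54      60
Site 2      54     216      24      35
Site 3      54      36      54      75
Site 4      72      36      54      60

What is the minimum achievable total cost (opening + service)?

For any fixed open set, each township goes to its cheapest open site; total = fixed + service.
{Site 3}: Elton→Site 3 54, Quay→Site 3 36, Brent→Site 3 54, Joliet→Site 3 75. Service 219; fixed 118; total 337.
{Site 4}: service 222 + fixed 140 = 362
{Site 3, Site 4}: service 204 + fixed 258 = 462
{Site 1, Site 2, Site 3, Site 4}: service 149 + fixed 735 = 884
No other subset beats 337.

Minimum total cost: 337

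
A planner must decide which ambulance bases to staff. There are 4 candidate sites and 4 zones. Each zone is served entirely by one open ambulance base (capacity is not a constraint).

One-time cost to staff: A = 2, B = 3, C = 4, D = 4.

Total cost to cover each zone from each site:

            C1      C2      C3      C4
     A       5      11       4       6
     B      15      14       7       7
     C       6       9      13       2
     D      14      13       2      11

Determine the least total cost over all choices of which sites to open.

For any fixed open set, each zone goes to its cheapest open site; total = fixed + service.
{A, C}: C1→A 5, C2→C 9, C3→A 4, C4→C 2. Service 20; fixed 6; total 26.
{C, D}: C1→C 6, C2→C 9, C3→D 2, C4→C 2. Service 19; fixed 8; total 27.
{A}: service 26 + fixed 2 = 28
{A, B, C, D}: C1→A 5, C2→C 9, C3→D 2, C4→C 2. Service 18; fixed 13; total 31.
No other subset beats 26.

Minimum total cost: 26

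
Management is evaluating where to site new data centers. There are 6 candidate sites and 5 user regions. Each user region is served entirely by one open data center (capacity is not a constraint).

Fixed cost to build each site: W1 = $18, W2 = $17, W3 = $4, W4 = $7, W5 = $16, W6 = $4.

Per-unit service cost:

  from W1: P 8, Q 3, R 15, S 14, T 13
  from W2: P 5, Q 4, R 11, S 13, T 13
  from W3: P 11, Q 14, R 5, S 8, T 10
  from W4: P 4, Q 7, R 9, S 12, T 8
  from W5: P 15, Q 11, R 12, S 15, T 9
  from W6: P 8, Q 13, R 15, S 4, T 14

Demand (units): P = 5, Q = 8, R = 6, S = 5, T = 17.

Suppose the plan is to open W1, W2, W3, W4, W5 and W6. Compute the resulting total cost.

Each user region is assigned to its cheapest site among the open ones.
{W1, W2, W3, W4, W5, W6}: P→W4 4·5=20, Q→W1 3·8=24, R→W3 5·6=30, S→W6 4·5=20, T→W4 8·17=136. Service 230; fixed 66; total 296.

Total cost: 296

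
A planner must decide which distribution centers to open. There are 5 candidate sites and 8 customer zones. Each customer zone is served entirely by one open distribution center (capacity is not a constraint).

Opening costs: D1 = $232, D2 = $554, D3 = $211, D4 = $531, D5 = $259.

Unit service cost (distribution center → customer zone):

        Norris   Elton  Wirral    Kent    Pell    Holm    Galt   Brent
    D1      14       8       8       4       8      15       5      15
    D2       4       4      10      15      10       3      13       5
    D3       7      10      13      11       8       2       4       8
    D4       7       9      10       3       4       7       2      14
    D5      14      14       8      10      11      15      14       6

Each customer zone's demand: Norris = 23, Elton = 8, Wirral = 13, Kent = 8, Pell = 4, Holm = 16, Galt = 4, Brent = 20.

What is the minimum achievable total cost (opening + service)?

Minimum total cost: 949

For any fixed open set, each customer zone goes to its cheapest open site; total = fixed + service.
{D3}: Norris→D3 7·23=161, Elton→D3 10·8=80, Wirral→D3 13·13=169, Kent→D3 11·8=88, Pell→D3 8·4=32, Holm→D3 2·16=32, Galt→D3 4·4=16, Brent→D3 8·20=160. Service 738; fixed 211; total 949.
{D1, D3}: service 601 + fixed 443 = 1044
{D3, D5}: service 625 + fixed 470 = 1095
{D1, D2, D3, D4, D5}: service 408 + fixed 1787 = 2195
No other subset beats 949.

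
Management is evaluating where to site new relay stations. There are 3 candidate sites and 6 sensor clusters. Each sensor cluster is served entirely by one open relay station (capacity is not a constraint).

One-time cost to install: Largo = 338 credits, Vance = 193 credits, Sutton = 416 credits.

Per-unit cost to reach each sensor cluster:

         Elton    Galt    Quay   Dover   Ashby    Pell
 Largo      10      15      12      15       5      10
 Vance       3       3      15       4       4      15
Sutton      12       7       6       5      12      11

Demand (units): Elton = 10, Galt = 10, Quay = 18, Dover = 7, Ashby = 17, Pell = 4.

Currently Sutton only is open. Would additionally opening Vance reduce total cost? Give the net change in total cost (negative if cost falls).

Current service cost with {Sutton}: 581.
Adding Vance: each sensor cluster re-picks its cheapest; new service cost 308, saving 273.
Extra fixed cost: 193. Net change = 193 − 273 = -80.
(Totals: 997 → 917.)

Yes — net change −80 (cost falls by 80).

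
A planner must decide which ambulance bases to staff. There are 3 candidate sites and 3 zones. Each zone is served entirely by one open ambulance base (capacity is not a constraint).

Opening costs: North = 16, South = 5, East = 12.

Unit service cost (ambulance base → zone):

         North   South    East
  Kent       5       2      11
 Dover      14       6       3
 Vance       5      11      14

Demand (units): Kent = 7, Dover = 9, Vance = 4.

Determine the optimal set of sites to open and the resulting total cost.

Open North, South and East; minimum total cost 94.

For any fixed open set, each zone goes to its cheapest open site; total = fixed + service.
{North, South, East}: Kent→South 2·7=14, Dover→East 3·9=27, Vance→North 5·4=20. Service 61; fixed 33; total 94.
{South, East}: service 85 + fixed 17 = 102
{North, South}: Kent→South 2·7=14, Dover→South 6·9=54, Vance→North 5·4=20. Service 88; fixed 21; total 109.
{South}: service 112 + fixed 5 = 117
(All 7 nonempty subsets were checked; North, South and East is lowest.)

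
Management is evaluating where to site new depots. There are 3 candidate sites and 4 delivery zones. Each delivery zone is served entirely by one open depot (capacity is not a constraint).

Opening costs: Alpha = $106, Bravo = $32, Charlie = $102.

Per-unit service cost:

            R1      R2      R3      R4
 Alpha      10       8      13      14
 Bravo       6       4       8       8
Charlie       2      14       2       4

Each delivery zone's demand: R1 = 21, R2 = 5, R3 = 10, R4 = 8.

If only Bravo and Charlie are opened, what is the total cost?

Each delivery zone is assigned to its cheapest site among the open ones.
{Bravo, Charlie}: R1→Charlie 2·21=42, R2→Bravo 4·5=20, R3→Charlie 2·10=20, R4→Charlie 4·8=32. Service 114; fixed 134; total 248.

Total cost: 248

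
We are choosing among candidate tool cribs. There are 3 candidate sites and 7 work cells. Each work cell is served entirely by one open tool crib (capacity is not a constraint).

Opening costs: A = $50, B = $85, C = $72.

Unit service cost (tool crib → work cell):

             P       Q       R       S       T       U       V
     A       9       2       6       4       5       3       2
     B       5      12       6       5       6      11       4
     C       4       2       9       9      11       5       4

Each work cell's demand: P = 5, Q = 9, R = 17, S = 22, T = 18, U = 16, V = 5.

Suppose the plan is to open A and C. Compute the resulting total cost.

Total cost: 498

Each work cell is assigned to its cheapest site among the open ones.
{A, C}: P→C 4·5=20, Q→A 2·9=18, R→A 6·17=102, S→A 4·22=88, T→A 5·18=90, U→A 3·16=48, V→A 2·5=10. Service 376; fixed 122; total 498.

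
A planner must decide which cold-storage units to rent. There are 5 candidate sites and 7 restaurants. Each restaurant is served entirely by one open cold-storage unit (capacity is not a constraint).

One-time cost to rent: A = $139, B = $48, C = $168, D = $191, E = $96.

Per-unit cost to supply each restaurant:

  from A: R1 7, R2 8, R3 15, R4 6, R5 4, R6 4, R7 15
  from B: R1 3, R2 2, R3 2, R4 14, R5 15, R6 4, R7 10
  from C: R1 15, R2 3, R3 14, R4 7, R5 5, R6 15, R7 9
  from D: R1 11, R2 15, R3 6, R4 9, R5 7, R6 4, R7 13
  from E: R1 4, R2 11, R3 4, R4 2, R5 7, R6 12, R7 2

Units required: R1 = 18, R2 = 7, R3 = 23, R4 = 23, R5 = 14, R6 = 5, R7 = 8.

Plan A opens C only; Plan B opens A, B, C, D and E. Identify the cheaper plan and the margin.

Plan A: {C}: R1→C 15·18=270, R2→C 3·7=21, R3→C 14·23=322, R4→C 7·23=161, R5→C 5·14=70, R6→C 15·5=75, R7→C 9·8=72. Service 991; fixed 168; total 1159.
Plan B: {A, B, C, D, E}: R1→B 3·18=54, R2→B 2·7=14, R3→B 2·23=46, R4→E 2·23=46, R5→A 4·14=56, R6→A 4·5=20, R7→E 2·8=16. Service 252; fixed 642; total 894.
Difference: |1159 − 894| = 265.

Plan B is cheaper by 265.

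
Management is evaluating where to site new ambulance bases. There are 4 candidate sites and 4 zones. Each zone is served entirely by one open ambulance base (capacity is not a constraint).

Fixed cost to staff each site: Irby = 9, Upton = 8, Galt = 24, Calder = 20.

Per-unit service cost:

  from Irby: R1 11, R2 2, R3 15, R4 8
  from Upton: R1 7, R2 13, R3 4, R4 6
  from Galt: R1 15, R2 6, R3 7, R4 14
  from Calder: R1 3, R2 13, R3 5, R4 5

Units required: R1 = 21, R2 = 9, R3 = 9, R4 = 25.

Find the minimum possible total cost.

Minimum total cost: 279

For any fixed open set, each zone goes to its cheapest open site; total = fixed + service.
{Irby, Upton, Calder}: R1→Calder 3·21=63, R2→Irby 2·9=18, R3→Upton 4·9=36, R4→Calder 5·25=125. Service 242; fixed 37; total 279.
{Irby, Calder}: service 251 + fixed 29 = 280
{Irby, Upton, Galt, Calder}: service 242 + fixed 61 = 303
{Upton}: service 450 + fixed 8 = 458
No other subset beats 279.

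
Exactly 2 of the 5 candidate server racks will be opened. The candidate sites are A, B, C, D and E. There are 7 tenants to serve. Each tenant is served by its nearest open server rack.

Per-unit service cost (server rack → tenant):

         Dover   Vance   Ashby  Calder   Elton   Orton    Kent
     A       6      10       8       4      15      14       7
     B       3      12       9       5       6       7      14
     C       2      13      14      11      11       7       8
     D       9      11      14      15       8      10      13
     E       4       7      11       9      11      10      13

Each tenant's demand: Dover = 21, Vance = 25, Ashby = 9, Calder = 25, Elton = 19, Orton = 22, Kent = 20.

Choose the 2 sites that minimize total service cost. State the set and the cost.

With exactly 2 open, each tenant uses its cheapest among the chosen.
{A, B}: Dover→B 3·21=63, Vance→A 10·25=250, Ashby→A 8·9=72, Calder→A 4·25=100, Elton→B 6·19=114, Orton→B 7·22=154, Kent→A 7·20=140. Service cost 893.
{A, C}: service cost 967
{B, E}: service cost 972
Among all 10 size-2 choices, {A, B} is lowest.

Choose A and B; total service cost 893.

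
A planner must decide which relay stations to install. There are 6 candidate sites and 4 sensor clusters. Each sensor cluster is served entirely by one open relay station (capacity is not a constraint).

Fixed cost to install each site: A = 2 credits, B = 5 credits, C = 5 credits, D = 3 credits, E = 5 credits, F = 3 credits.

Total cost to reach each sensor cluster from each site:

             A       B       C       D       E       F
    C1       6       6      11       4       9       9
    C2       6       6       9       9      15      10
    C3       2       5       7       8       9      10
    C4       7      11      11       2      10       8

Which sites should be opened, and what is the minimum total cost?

Open A and D; minimum total cost 19.

For any fixed open set, each sensor cluster goes to its cheapest open site; total = fixed + service.
{A, D}: C1→D 4, C2→A 6, C3→A 2, C4→D 2. Service 14; fixed 5; total 19.
{A, D, F}: C1→D 4, C2→A 6, C3→A 2, C4→D 2. Service 14; fixed 8; total 22.
{A}: C1→A 6, C2→A 6, C3→A 2, C4→A 7. Service 21; fixed 2; total 23.
{A, B, C, D, E, F}: service 14 + fixed 23 = 37
No other subset beats 19.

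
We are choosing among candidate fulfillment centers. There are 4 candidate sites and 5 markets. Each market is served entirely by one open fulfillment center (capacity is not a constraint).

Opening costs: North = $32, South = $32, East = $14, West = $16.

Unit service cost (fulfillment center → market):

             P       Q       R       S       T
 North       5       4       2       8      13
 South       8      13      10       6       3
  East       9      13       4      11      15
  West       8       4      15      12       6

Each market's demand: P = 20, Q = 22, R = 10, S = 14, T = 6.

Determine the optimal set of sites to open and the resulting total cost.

Open North and South; minimum total cost 374.

For any fixed open set, each market goes to its cheapest open site; total = fixed + service.
{North, South}: P→North 5·20=100, Q→North 4·22=88, R→North 2·10=20, S→South 6·14=84, T→South 3·6=18. Service 310; fixed 64; total 374.
{North, South, East}: P→North 5·20=100, Q→North 4·22=88, R→North 2·10=20, S→South 6·14=84, T→South 3·6=18. Service 310; fixed 78; total 388.
{North, South, West}: service 310 + fixed 80 = 390
{North, South, East, West}: service 310 + fixed 94 = 404
(All 15 nonempty subsets were checked; North and South is lowest.)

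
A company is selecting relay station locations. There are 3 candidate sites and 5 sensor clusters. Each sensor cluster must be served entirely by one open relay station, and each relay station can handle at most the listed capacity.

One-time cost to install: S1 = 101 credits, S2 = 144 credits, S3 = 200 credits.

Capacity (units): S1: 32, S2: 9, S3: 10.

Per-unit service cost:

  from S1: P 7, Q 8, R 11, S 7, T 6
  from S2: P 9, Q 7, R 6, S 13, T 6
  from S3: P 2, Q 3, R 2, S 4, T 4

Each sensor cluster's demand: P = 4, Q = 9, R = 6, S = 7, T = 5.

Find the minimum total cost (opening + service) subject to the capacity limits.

Open {S1}: P→S1 7·4=28, Q→S1 8·9=72, R→S1 11·6=66, S→S1 7·7=49, T→S1 6·5=30.
Loads: S1 carries 31/32. Service 245; fixed 101; total 346.
Next best feasible plan costs 460.

Minimum total cost: 346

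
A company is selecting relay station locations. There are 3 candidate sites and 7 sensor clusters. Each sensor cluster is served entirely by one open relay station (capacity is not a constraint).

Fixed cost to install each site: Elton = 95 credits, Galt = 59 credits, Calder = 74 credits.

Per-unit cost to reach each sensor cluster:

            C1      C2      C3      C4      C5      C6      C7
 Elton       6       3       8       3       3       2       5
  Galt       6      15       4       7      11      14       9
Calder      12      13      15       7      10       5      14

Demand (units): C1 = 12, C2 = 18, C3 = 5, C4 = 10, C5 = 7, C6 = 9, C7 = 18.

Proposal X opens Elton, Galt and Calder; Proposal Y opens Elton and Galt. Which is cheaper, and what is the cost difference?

Proposal Y is cheaper by 74.

Proposal X: {Elton, Galt, Calder}: C1→Elton 6·12=72, C2→Elton 3·18=54, C3→Galt 4·5=20, C4→Elton 3·10=30, C5→Elton 3·7=21, C6→Elton 2·9=18, C7→Elton 5·18=90. Service 305; fixed 228; total 533.
Proposal Y: {Elton, Galt}: C1→Elton 6·12=72, C2→Elton 3·18=54, C3→Galt 4·5=20, C4→Elton 3·10=30, C5→Elton 3·7=21, C6→Elton 2·9=18, C7→Elton 5·18=90. Service 305; fixed 154; total 459.
Difference: |533 − 459| = 74.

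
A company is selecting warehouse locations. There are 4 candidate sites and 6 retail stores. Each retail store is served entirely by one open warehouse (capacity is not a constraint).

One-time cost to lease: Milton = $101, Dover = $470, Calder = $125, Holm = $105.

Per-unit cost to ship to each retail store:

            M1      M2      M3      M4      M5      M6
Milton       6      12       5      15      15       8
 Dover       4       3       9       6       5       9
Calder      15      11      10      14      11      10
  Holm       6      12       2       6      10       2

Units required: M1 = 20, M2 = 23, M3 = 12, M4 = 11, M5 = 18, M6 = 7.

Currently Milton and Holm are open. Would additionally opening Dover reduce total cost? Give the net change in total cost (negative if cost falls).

No — net change +133 (cost rises by 133).

Current service cost with {Milton, Holm}: 680.
Adding Dover: each retail store re-picks its cheapest; new service cost 343, saving 337.
Extra fixed cost: 470. Net change = 470 − 337 = 133.
(Totals: 886 → 1019.)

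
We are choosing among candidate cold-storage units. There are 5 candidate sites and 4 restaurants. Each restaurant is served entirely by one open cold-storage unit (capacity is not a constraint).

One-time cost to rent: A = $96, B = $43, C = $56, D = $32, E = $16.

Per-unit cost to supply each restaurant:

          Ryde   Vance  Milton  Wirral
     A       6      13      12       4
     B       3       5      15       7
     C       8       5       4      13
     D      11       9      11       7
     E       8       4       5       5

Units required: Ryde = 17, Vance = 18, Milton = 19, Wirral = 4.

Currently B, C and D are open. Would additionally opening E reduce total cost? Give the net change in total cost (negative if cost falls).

Yes — net change −10 (cost falls by 10).

Current service cost with {B, C, D}: 245.
Adding E: each restaurant re-picks its cheapest; new service cost 219, saving 26.
Extra fixed cost: 16. Net change = 16 − 26 = -10.
(Totals: 376 → 366.)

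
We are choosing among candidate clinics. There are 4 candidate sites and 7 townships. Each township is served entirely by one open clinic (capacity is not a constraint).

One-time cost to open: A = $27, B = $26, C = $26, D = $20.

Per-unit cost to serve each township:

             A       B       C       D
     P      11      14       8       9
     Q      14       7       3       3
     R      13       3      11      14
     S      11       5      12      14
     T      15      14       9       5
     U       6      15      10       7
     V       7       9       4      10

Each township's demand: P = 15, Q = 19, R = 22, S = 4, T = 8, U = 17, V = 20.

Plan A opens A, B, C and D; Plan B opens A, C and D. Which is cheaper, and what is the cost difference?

Plan A: {A, B, C, D}: P→C 8·15=120, Q→C 3·19=57, R→B 3·22=66, S→B 5·4=20, T→D 5·8=40, U→A 6·17=102, V→C 4·20=80. Service 485; fixed 99; total 584.
Plan B: {A, C, D}: P→C 8·15=120, Q→C 3·19=57, R→C 11·22=242, S→A 11·4=44, T→D 5·8=40, U→A 6·17=102, V→C 4·20=80. Service 685; fixed 73; total 758.
Difference: |584 − 758| = 174.

Plan A is cheaper by 174.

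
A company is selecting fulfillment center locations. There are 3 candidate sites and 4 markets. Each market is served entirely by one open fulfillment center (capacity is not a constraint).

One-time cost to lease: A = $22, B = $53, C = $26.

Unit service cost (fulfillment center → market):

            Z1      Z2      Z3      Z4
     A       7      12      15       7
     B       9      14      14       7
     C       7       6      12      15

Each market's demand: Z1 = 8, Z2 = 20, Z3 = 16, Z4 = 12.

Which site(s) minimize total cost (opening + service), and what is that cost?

Open A and C; minimum total cost 500.

For any fixed open set, each market goes to its cheapest open site; total = fixed + service.
{A, C}: Z1→A 7·8=56, Z2→C 6·20=120, Z3→C 12·16=192, Z4→A 7·12=84. Service 452; fixed 48; total 500.
{B, C}: service 452 + fixed 79 = 531
{A, B, C}: service 452 + fixed 101 = 553
{A}: service 620 + fixed 22 = 642
(All 7 nonempty subsets were checked; A and C is lowest.)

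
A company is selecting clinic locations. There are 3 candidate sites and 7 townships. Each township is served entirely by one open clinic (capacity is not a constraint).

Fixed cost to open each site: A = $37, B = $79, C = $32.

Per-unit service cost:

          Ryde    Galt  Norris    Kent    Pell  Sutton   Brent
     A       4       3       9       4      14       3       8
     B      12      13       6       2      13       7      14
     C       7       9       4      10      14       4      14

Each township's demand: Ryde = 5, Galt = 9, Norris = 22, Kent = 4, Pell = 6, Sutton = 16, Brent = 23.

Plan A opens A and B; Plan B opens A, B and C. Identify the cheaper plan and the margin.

Plan B is cheaper by 12.

Plan A: {A, B}: Ryde→A 4·5=20, Galt→A 3·9=27, Norris→B 6·22=132, Kent→B 2·4=8, Pell→B 13·6=78, Sutton→A 3·16=48, Brent→A 8·23=184. Service 497; fixed 116; total 613.
Plan B: {A, B, C}: Ryde→A 4·5=20, Galt→A 3·9=27, Norris→C 4·22=88, Kent→B 2·4=8, Pell→B 13·6=78, Sutton→A 3·16=48, Brent→A 8·23=184. Service 453; fixed 148; total 601.
Difference: |613 − 601| = 12.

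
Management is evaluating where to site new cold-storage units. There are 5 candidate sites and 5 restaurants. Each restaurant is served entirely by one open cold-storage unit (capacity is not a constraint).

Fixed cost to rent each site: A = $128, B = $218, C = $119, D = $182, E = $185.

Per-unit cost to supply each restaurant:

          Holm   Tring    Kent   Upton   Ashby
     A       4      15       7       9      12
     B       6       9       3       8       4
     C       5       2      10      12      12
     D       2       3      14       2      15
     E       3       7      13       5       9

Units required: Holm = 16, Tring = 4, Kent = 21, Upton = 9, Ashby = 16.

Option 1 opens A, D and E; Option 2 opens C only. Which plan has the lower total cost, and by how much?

Option 2 is cheaper by 131.

Option 1: {A, D, E}: Holm→D 2·16=32, Tring→D 3·4=12, Kent→A 7·21=147, Upton→D 2·9=18, Ashby→E 9·16=144. Service 353; fixed 495; total 848.
Option 2: {C}: Holm→C 5·16=80, Tring→C 2·4=8, Kent→C 10·21=210, Upton→C 12·9=108, Ashby→C 12·16=192. Service 598; fixed 119; total 717.
Difference: |848 − 717| = 131.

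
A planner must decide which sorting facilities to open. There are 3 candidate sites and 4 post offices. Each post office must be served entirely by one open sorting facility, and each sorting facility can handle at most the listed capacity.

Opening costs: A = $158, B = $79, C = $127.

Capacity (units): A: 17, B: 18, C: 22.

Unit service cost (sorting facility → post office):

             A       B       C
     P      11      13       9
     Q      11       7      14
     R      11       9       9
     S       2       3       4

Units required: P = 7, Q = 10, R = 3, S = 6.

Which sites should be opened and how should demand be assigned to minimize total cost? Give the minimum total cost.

Open {B, C}: P→C 9·7=63, Q→B 7·10=70, R→C 9·3=27, S→B 3·6=18.
Loads: B carries 16/18, C carries 10/22. Service 178; fixed 206; total 384.
Next best feasible plan costs 390.

Minimum total cost: 384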